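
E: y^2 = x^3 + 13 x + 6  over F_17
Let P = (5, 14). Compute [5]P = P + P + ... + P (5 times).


k = 5 = 101_2 (binary, LSB first: 101)
Double-and-add from P = (5, 14):
  bit 0 = 1: acc = O + (5, 14) = (5, 14)
  bit 1 = 0: acc unchanged = (5, 14)
  bit 2 = 1: acc = (5, 14) + (9, 6) = (7, 7)

5P = (7, 7)


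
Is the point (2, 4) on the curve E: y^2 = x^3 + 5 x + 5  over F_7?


Check whether y^2 = x^3 + 5 x + 5 (mod 7) for (x, y) = (2, 4).
LHS: y^2 = 4^2 mod 7 = 2
RHS: x^3 + 5 x + 5 = 2^3 + 5*2 + 5 mod 7 = 2
LHS = RHS

Yes, on the curve


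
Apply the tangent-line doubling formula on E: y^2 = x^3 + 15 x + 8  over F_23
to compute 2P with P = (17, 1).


Doubling: s = (3 x1^2 + a) / (2 y1)
s = (3*17^2 + 15) / (2*1) mod 23 = 4
x3 = s^2 - 2 x1 mod 23 = 4^2 - 2*17 = 5
y3 = s (x1 - x3) - y1 mod 23 = 4 * (17 - 5) - 1 = 1

2P = (5, 1)


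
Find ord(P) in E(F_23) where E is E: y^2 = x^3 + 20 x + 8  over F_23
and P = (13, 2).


Compute successive multiples of P until we hit O:
  1P = (13, 2)
  2P = (3, 16)
  3P = (20, 17)
  4P = (19, 18)
  5P = (16, 13)
  6P = (10, 9)
  7P = (8, 17)
  8P = (11, 15)
  ... (continuing to 31P)
  31P = O

ord(P) = 31


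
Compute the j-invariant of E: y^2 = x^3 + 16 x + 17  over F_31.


Delta = -16(4 a^3 + 27 b^2) mod 31 = 12
-1728 * (4 a)^3 = -1728 * (4*16)^3 mod 31 = 2
j = 2 * 12^(-1) mod 31 = 26

j = 26 (mod 31)


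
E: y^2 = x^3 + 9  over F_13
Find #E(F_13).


For each x in F_13, count y with y^2 = x^3 + 0 x + 9 mod 13:
  x = 0: RHS = 9, y in [3, 10]  -> 2 point(s)
  x = 1: RHS = 10, y in [6, 7]  -> 2 point(s)
  x = 2: RHS = 4, y in [2, 11]  -> 2 point(s)
  x = 3: RHS = 10, y in [6, 7]  -> 2 point(s)
  x = 5: RHS = 4, y in [2, 11]  -> 2 point(s)
  x = 6: RHS = 4, y in [2, 11]  -> 2 point(s)
  x = 7: RHS = 1, y in [1, 12]  -> 2 point(s)
  x = 8: RHS = 1, y in [1, 12]  -> 2 point(s)
  x = 9: RHS = 10, y in [6, 7]  -> 2 point(s)
  x = 11: RHS = 1, y in [1, 12]  -> 2 point(s)
Affine points: 20. Add the point at infinity: total = 21.

#E(F_13) = 21


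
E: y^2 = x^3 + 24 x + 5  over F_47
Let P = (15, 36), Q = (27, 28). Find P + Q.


P != Q, so use the chord formula.
s = (y2 - y1) / (x2 - x1) = (39) / (12) mod 47 = 15
x3 = s^2 - x1 - x2 mod 47 = 15^2 - 15 - 27 = 42
y3 = s (x1 - x3) - y1 mod 47 = 15 * (15 - 42) - 36 = 29

P + Q = (42, 29)


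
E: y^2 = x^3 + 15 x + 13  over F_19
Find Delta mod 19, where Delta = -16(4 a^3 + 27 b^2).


4 a^3 + 27 b^2 = 4*15^3 + 27*13^2 = 13500 + 4563 = 18063
Delta = -16 * (18063) = -289008
Delta mod 19 = 1

Delta = 1 (mod 19)


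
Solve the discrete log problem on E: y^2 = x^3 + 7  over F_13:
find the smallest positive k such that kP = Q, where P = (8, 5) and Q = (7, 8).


Enumerate multiples of P until we hit Q = (7, 8):
  1P = (8, 5)
  2P = (11, 5)
  3P = (7, 8)
Match found at i = 3.

k = 3


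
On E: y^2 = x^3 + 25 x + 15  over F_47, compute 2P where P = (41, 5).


Doubling: s = (3 x1^2 + a) / (2 y1)
s = (3*41^2 + 25) / (2*5) mod 47 = 18
x3 = s^2 - 2 x1 mod 47 = 18^2 - 2*41 = 7
y3 = s (x1 - x3) - y1 mod 47 = 18 * (41 - 7) - 5 = 43

2P = (7, 43)


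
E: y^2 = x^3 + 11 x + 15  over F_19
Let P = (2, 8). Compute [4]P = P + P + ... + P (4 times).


k = 4 = 100_2 (binary, LSB first: 001)
Double-and-add from P = (2, 8):
  bit 0 = 0: acc unchanged = O
  bit 1 = 0: acc unchanged = O
  bit 2 = 1: acc = O + (2, 8) = (2, 8)

4P = (2, 8)


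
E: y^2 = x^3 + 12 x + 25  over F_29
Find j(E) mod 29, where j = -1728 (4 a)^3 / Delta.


Delta = -16(4 a^3 + 27 b^2) mod 29 = 4
-1728 * (4 a)^3 = -1728 * (4*12)^3 mod 29 = 6
j = 6 * 4^(-1) mod 29 = 16

j = 16 (mod 29)


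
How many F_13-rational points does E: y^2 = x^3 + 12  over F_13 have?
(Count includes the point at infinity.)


For each x in F_13, count y with y^2 = x^3 + 0 x + 12 mod 13:
  x = 0: RHS = 12, y in [5, 8]  -> 2 point(s)
  x = 1: RHS = 0, y in [0]  -> 1 point(s)
  x = 3: RHS = 0, y in [0]  -> 1 point(s)
  x = 7: RHS = 4, y in [2, 11]  -> 2 point(s)
  x = 8: RHS = 4, y in [2, 11]  -> 2 point(s)
  x = 9: RHS = 0, y in [0]  -> 1 point(s)
  x = 11: RHS = 4, y in [2, 11]  -> 2 point(s)
Affine points: 11. Add the point at infinity: total = 12.

#E(F_13) = 12


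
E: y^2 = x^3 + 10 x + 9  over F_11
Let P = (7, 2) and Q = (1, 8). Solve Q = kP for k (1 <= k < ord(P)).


Enumerate multiples of P until we hit Q = (1, 8):
  1P = (7, 2)
  2P = (1, 8)
Match found at i = 2.

k = 2


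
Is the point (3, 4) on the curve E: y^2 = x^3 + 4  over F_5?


Check whether y^2 = x^3 + 0 x + 4 (mod 5) for (x, y) = (3, 4).
LHS: y^2 = 4^2 mod 5 = 1
RHS: x^3 + 0 x + 4 = 3^3 + 0*3 + 4 mod 5 = 1
LHS = RHS

Yes, on the curve


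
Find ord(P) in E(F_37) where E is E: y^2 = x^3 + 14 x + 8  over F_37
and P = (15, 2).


Compute successive multiples of P until we hit O:
  1P = (15, 2)
  2P = (10, 36)
  3P = (2, 28)
  4P = (24, 16)
  5P = (26, 22)
  6P = (36, 17)
  7P = (22, 30)
  8P = (16, 31)
  ... (continuing to 44P)
  44P = O

ord(P) = 44


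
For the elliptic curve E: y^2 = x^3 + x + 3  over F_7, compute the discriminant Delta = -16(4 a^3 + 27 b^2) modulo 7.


4 a^3 + 27 b^2 = 4*1^3 + 27*3^2 = 4 + 243 = 247
Delta = -16 * (247) = -3952
Delta mod 7 = 3

Delta = 3 (mod 7)


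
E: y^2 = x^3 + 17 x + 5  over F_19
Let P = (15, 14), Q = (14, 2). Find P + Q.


P != Q, so use the chord formula.
s = (y2 - y1) / (x2 - x1) = (7) / (18) mod 19 = 12
x3 = s^2 - x1 - x2 mod 19 = 12^2 - 15 - 14 = 1
y3 = s (x1 - x3) - y1 mod 19 = 12 * (15 - 1) - 14 = 2

P + Q = (1, 2)


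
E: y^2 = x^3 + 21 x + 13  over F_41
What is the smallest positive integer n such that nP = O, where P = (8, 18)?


Compute successive multiples of P until we hit O:
  1P = (8, 18)
  2P = (21, 11)
  3P = (30, 38)
  4P = (35, 32)
  5P = (40, 14)
  6P = (18, 14)
  7P = (25, 38)
  8P = (3, 12)
  ... (continuing to 33P)
  33P = O

ord(P) = 33


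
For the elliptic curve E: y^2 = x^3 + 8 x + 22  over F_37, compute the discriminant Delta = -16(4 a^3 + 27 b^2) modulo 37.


4 a^3 + 27 b^2 = 4*8^3 + 27*22^2 = 2048 + 13068 = 15116
Delta = -16 * (15116) = -241856
Delta mod 37 = 13

Delta = 13 (mod 37)


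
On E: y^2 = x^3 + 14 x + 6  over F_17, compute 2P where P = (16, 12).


Doubling: s = (3 x1^2 + a) / (2 y1)
s = (3*16^2 + 14) / (2*12) mod 17 = 0
x3 = s^2 - 2 x1 mod 17 = 0^2 - 2*16 = 2
y3 = s (x1 - x3) - y1 mod 17 = 0 * (16 - 2) - 12 = 5

2P = (2, 5)


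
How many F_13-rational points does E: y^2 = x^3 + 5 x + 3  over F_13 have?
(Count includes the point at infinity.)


For each x in F_13, count y with y^2 = x^3 + 5 x + 3 mod 13:
  x = 0: RHS = 3, y in [4, 9]  -> 2 point(s)
  x = 1: RHS = 9, y in [3, 10]  -> 2 point(s)
  x = 4: RHS = 9, y in [3, 10]  -> 2 point(s)
  x = 5: RHS = 10, y in [6, 7]  -> 2 point(s)
  x = 7: RHS = 4, y in [2, 11]  -> 2 point(s)
  x = 8: RHS = 9, y in [3, 10]  -> 2 point(s)
  x = 9: RHS = 10, y in [6, 7]  -> 2 point(s)
  x = 10: RHS = 0, y in [0]  -> 1 point(s)
  x = 12: RHS = 10, y in [6, 7]  -> 2 point(s)
Affine points: 17. Add the point at infinity: total = 18.

#E(F_13) = 18


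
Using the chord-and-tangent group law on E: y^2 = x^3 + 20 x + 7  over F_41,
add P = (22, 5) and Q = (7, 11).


P != Q, so use the chord formula.
s = (y2 - y1) / (x2 - x1) = (6) / (26) mod 41 = 16
x3 = s^2 - x1 - x2 mod 41 = 16^2 - 22 - 7 = 22
y3 = s (x1 - x3) - y1 mod 41 = 16 * (22 - 22) - 5 = 36

P + Q = (22, 36)


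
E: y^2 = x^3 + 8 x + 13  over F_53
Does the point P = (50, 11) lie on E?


Check whether y^2 = x^3 + 8 x + 13 (mod 53) for (x, y) = (50, 11).
LHS: y^2 = 11^2 mod 53 = 15
RHS: x^3 + 8 x + 13 = 50^3 + 8*50 + 13 mod 53 = 15
LHS = RHS

Yes, on the curve


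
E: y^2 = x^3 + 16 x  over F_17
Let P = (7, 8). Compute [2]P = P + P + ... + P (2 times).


k = 2 = 10_2 (binary, LSB first: 01)
Double-and-add from P = (7, 8):
  bit 0 = 0: acc unchanged = O
  bit 1 = 1: acc = O + (1, 0) = (1, 0)

2P = (1, 0)


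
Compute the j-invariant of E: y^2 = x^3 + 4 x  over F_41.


Delta = -16(4 a^3 + 27 b^2) mod 41 = 4
-1728 * (4 a)^3 = -1728 * (4*4)^3 mod 41 = 24
j = 24 * 4^(-1) mod 41 = 6

j = 6 (mod 41)


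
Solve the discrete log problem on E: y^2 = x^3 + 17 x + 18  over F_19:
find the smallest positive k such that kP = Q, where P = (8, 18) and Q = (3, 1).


Enumerate multiples of P until we hit Q = (3, 1):
  1P = (8, 18)
  2P = (3, 1)
Match found at i = 2.

k = 2


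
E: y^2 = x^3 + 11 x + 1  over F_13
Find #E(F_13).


For each x in F_13, count y with y^2 = x^3 + 11 x + 1 mod 13:
  x = 0: RHS = 1, y in [1, 12]  -> 2 point(s)
  x = 1: RHS = 0, y in [0]  -> 1 point(s)
  x = 3: RHS = 9, y in [3, 10]  -> 2 point(s)
  x = 5: RHS = 12, y in [5, 8]  -> 2 point(s)
  x = 6: RHS = 10, y in [6, 7]  -> 2 point(s)
  x = 8: RHS = 3, y in [4, 9]  -> 2 point(s)
  x = 9: RHS = 10, y in [6, 7]  -> 2 point(s)
  x = 11: RHS = 10, y in [6, 7]  -> 2 point(s)
Affine points: 15. Add the point at infinity: total = 16.

#E(F_13) = 16


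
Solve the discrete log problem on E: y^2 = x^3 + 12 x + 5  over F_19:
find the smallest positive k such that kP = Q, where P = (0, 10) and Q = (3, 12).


Enumerate multiples of P until we hit Q = (3, 12):
  1P = (0, 10)
  2P = (11, 10)
  3P = (8, 9)
  4P = (3, 7)
  5P = (17, 7)
  6P = (9, 5)
  7P = (15, 11)
  8P = (10, 2)
  9P = (18, 12)
  10P = (5, 0)
  11P = (18, 7)
  12P = (10, 17)
  13P = (15, 8)
  14P = (9, 14)
  15P = (17, 12)
  16P = (3, 12)
Match found at i = 16.

k = 16


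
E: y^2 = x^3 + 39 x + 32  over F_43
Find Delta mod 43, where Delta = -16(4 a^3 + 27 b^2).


4 a^3 + 27 b^2 = 4*39^3 + 27*32^2 = 237276 + 27648 = 264924
Delta = -16 * (264924) = -4238784
Delta mod 43 = 27

Delta = 27 (mod 43)


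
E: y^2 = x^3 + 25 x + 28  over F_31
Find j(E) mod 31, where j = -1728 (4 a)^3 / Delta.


Delta = -16(4 a^3 + 27 b^2) mod 31 = 16
-1728 * (4 a)^3 = -1728 * (4*25)^3 mod 31 = 16
j = 16 * 16^(-1) mod 31 = 1

j = 1 (mod 31)


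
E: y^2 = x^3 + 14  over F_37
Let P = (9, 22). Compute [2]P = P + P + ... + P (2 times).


k = 2 = 10_2 (binary, LSB first: 01)
Double-and-add from P = (9, 22):
  bit 0 = 0: acc unchanged = O
  bit 1 = 1: acc = O + (28, 32) = (28, 32)

2P = (28, 32)


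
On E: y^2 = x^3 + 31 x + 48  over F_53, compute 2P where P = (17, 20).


Doubling: s = (3 x1^2 + a) / (2 y1)
s = (3*17^2 + 31) / (2*20) mod 53 = 41
x3 = s^2 - 2 x1 mod 53 = 41^2 - 2*17 = 4
y3 = s (x1 - x3) - y1 mod 53 = 41 * (17 - 4) - 20 = 36

2P = (4, 36)


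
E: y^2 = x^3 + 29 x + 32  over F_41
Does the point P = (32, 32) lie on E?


Check whether y^2 = x^3 + 29 x + 32 (mod 41) for (x, y) = (32, 32).
LHS: y^2 = 32^2 mod 41 = 40
RHS: x^3 + 29 x + 32 = 32^3 + 29*32 + 32 mod 41 = 26
LHS != RHS

No, not on the curve


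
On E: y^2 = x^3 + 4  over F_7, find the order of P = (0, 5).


Compute successive multiples of P until we hit O:
  1P = (0, 5)
  2P = (0, 2)
  3P = O

ord(P) = 3


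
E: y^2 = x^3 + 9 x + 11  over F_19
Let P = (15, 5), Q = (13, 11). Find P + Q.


P != Q, so use the chord formula.
s = (y2 - y1) / (x2 - x1) = (6) / (17) mod 19 = 16
x3 = s^2 - x1 - x2 mod 19 = 16^2 - 15 - 13 = 0
y3 = s (x1 - x3) - y1 mod 19 = 16 * (15 - 0) - 5 = 7

P + Q = (0, 7)


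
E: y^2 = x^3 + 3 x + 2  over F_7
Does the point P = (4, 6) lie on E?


Check whether y^2 = x^3 + 3 x + 2 (mod 7) for (x, y) = (4, 6).
LHS: y^2 = 6^2 mod 7 = 1
RHS: x^3 + 3 x + 2 = 4^3 + 3*4 + 2 mod 7 = 1
LHS = RHS

Yes, on the curve


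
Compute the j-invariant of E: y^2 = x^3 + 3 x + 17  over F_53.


Delta = -16(4 a^3 + 27 b^2) mod 53 = 41
-1728 * (4 a)^3 = -1728 * (4*3)^3 mod 53 = 36
j = 36 * 41^(-1) mod 53 = 50

j = 50 (mod 53)


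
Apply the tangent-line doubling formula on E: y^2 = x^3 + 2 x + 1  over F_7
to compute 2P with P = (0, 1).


Doubling: s = (3 x1^2 + a) / (2 y1)
s = (3*0^2 + 2) / (2*1) mod 7 = 1
x3 = s^2 - 2 x1 mod 7 = 1^2 - 2*0 = 1
y3 = s (x1 - x3) - y1 mod 7 = 1 * (0 - 1) - 1 = 5

2P = (1, 5)


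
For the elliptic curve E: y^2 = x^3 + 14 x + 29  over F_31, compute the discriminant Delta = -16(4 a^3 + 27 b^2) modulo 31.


4 a^3 + 27 b^2 = 4*14^3 + 27*29^2 = 10976 + 22707 = 33683
Delta = -16 * (33683) = -538928
Delta mod 31 = 7

Delta = 7 (mod 31)


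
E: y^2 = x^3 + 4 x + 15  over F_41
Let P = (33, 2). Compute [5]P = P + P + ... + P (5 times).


k = 5 = 101_2 (binary, LSB first: 101)
Double-and-add from P = (33, 2):
  bit 0 = 1: acc = O + (33, 2) = (33, 2)
  bit 1 = 0: acc unchanged = (33, 2)
  bit 2 = 1: acc = (33, 2) + (22, 3) = (6, 3)

5P = (6, 3)


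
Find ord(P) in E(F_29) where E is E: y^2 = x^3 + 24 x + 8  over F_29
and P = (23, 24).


Compute successive multiples of P until we hit O:
  1P = (23, 24)
  2P = (25, 14)
  3P = (6, 7)
  4P = (1, 27)
  5P = (4, 9)
  6P = (26, 24)
  7P = (9, 5)
  8P = (20, 7)
  ... (continuing to 36P)
  36P = O

ord(P) = 36


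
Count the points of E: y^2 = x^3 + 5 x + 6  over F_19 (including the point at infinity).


For each x in F_19, count y with y^2 = x^3 + 5 x + 6 mod 19:
  x = 0: RHS = 6, y in [5, 14]  -> 2 point(s)
  x = 2: RHS = 5, y in [9, 10]  -> 2 point(s)
  x = 5: RHS = 4, y in [2, 17]  -> 2 point(s)
  x = 6: RHS = 5, y in [9, 10]  -> 2 point(s)
  x = 7: RHS = 4, y in [2, 17]  -> 2 point(s)
  x = 8: RHS = 7, y in [8, 11]  -> 2 point(s)
  x = 9: RHS = 1, y in [1, 18]  -> 2 point(s)
  x = 10: RHS = 11, y in [7, 12]  -> 2 point(s)
  x = 11: RHS = 5, y in [9, 10]  -> 2 point(s)
  x = 13: RHS = 7, y in [8, 11]  -> 2 point(s)
  x = 15: RHS = 17, y in [6, 13]  -> 2 point(s)
  x = 17: RHS = 7, y in [8, 11]  -> 2 point(s)
  x = 18: RHS = 0, y in [0]  -> 1 point(s)
Affine points: 25. Add the point at infinity: total = 26.

#E(F_19) = 26


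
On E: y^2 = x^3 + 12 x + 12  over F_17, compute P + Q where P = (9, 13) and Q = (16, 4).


P != Q, so use the chord formula.
s = (y2 - y1) / (x2 - x1) = (8) / (7) mod 17 = 6
x3 = s^2 - x1 - x2 mod 17 = 6^2 - 9 - 16 = 11
y3 = s (x1 - x3) - y1 mod 17 = 6 * (9 - 11) - 13 = 9

P + Q = (11, 9)


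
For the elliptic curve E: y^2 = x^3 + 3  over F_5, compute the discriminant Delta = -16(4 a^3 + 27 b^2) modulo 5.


4 a^3 + 27 b^2 = 4*0^3 + 27*3^2 = 0 + 243 = 243
Delta = -16 * (243) = -3888
Delta mod 5 = 2

Delta = 2 (mod 5)


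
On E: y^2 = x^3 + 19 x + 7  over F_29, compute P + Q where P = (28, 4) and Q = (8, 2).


P != Q, so use the chord formula.
s = (y2 - y1) / (x2 - x1) = (27) / (9) mod 29 = 3
x3 = s^2 - x1 - x2 mod 29 = 3^2 - 28 - 8 = 2
y3 = s (x1 - x3) - y1 mod 29 = 3 * (28 - 2) - 4 = 16

P + Q = (2, 16)


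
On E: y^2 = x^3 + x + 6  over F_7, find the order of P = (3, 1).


Compute successive multiples of P until we hit O:
  1P = (3, 1)
  2P = (1, 6)
  3P = (4, 5)
  4P = (2, 3)
  5P = (6, 5)
  6P = (6, 2)
  7P = (2, 4)
  8P = (4, 2)
  ... (continuing to 11P)
  11P = O

ord(P) = 11


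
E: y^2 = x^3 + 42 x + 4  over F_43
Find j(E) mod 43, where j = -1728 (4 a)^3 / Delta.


Delta = -16(4 a^3 + 27 b^2) mod 43 = 32
-1728 * (4 a)^3 = -1728 * (4*42)^3 mod 43 = 39
j = 39 * 32^(-1) mod 43 = 16

j = 16 (mod 43)


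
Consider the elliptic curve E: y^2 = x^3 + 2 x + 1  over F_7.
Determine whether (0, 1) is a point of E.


Check whether y^2 = x^3 + 2 x + 1 (mod 7) for (x, y) = (0, 1).
LHS: y^2 = 1^2 mod 7 = 1
RHS: x^3 + 2 x + 1 = 0^3 + 2*0 + 1 mod 7 = 1
LHS = RHS

Yes, on the curve


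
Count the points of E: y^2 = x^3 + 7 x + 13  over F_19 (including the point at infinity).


For each x in F_19, count y with y^2 = x^3 + 7 x + 13 mod 19:
  x = 2: RHS = 16, y in [4, 15]  -> 2 point(s)
  x = 3: RHS = 4, y in [2, 17]  -> 2 point(s)
  x = 6: RHS = 5, y in [9, 10]  -> 2 point(s)
  x = 7: RHS = 6, y in [5, 14]  -> 2 point(s)
  x = 8: RHS = 11, y in [7, 12]  -> 2 point(s)
  x = 9: RHS = 7, y in [8, 11]  -> 2 point(s)
  x = 10: RHS = 0, y in [0]  -> 1 point(s)
  x = 12: RHS = 1, y in [1, 18]  -> 2 point(s)
  x = 14: RHS = 5, y in [9, 10]  -> 2 point(s)
  x = 15: RHS = 16, y in [4, 15]  -> 2 point(s)
  x = 18: RHS = 5, y in [9, 10]  -> 2 point(s)
Affine points: 21. Add the point at infinity: total = 22.

#E(F_19) = 22


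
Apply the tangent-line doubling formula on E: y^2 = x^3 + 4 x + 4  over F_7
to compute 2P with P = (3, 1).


Doubling: s = (3 x1^2 + a) / (2 y1)
s = (3*3^2 + 4) / (2*1) mod 7 = 5
x3 = s^2 - 2 x1 mod 7 = 5^2 - 2*3 = 5
y3 = s (x1 - x3) - y1 mod 7 = 5 * (3 - 5) - 1 = 3

2P = (5, 3)


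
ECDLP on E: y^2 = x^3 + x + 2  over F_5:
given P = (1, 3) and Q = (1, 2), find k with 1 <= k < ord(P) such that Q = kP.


Enumerate multiples of P until we hit Q = (1, 2):
  1P = (1, 3)
  2P = (4, 0)
  3P = (1, 2)
Match found at i = 3.

k = 3


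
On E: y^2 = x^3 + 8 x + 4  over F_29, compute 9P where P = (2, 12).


k = 9 = 1001_2 (binary, LSB first: 1001)
Double-and-add from P = (2, 12):
  bit 0 = 1: acc = O + (2, 12) = (2, 12)
  bit 1 = 0: acc unchanged = (2, 12)
  bit 2 = 0: acc unchanged = (2, 12)
  bit 3 = 1: acc = (2, 12) + (1, 10) = (1, 19)

9P = (1, 19)


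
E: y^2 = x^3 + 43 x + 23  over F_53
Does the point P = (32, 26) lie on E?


Check whether y^2 = x^3 + 43 x + 23 (mod 53) for (x, y) = (32, 26).
LHS: y^2 = 26^2 mod 53 = 40
RHS: x^3 + 43 x + 23 = 32^3 + 43*32 + 23 mod 53 = 35
LHS != RHS

No, not on the curve


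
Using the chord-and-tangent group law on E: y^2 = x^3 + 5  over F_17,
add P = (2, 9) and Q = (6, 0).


P != Q, so use the chord formula.
s = (y2 - y1) / (x2 - x1) = (8) / (4) mod 17 = 2
x3 = s^2 - x1 - x2 mod 17 = 2^2 - 2 - 6 = 13
y3 = s (x1 - x3) - y1 mod 17 = 2 * (2 - 13) - 9 = 3

P + Q = (13, 3)


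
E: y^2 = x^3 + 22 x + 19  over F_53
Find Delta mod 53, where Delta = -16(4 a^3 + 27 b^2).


4 a^3 + 27 b^2 = 4*22^3 + 27*19^2 = 42592 + 9747 = 52339
Delta = -16 * (52339) = -837424
Delta mod 53 = 29

Delta = 29 (mod 53)


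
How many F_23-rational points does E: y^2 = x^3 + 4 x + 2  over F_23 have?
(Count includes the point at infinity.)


For each x in F_23, count y with y^2 = x^3 + 4 x + 2 mod 23:
  x = 0: RHS = 2, y in [5, 18]  -> 2 point(s)
  x = 2: RHS = 18, y in [8, 15]  -> 2 point(s)
  x = 3: RHS = 18, y in [8, 15]  -> 2 point(s)
  x = 4: RHS = 13, y in [6, 17]  -> 2 point(s)
  x = 5: RHS = 9, y in [3, 20]  -> 2 point(s)
  x = 6: RHS = 12, y in [9, 14]  -> 2 point(s)
  x = 9: RHS = 8, y in [10, 13]  -> 2 point(s)
  x = 18: RHS = 18, y in [8, 15]  -> 2 point(s)
  x = 20: RHS = 9, y in [3, 20]  -> 2 point(s)
  x = 21: RHS = 9, y in [3, 20]  -> 2 point(s)
Affine points: 20. Add the point at infinity: total = 21.

#E(F_23) = 21


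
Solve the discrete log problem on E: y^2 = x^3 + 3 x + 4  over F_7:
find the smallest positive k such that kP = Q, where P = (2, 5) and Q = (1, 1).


Enumerate multiples of P until we hit Q = (1, 1):
  1P = (2, 5)
  2P = (0, 5)
  3P = (5, 2)
  4P = (1, 1)
Match found at i = 4.

k = 4


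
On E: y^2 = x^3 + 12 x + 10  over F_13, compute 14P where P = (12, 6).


k = 14 = 1110_2 (binary, LSB first: 0111)
Double-and-add from P = (12, 6):
  bit 0 = 0: acc unchanged = O
  bit 1 = 1: acc = O + (6, 8) = (6, 8)
  bit 2 = 1: acc = (6, 8) + (2, 9) = (1, 7)
  bit 3 = 1: acc = (1, 7) + (5, 0) = (6, 5)

14P = (6, 5)


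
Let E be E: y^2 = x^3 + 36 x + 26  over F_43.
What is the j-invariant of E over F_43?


Delta = -16(4 a^3 + 27 b^2) mod 43 = 3
-1728 * (4 a)^3 = -1728 * (4*36)^3 mod 43 = 4
j = 4 * 3^(-1) mod 43 = 30

j = 30 (mod 43)


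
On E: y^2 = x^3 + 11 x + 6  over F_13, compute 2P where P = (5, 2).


Doubling: s = (3 x1^2 + a) / (2 y1)
s = (3*5^2 + 11) / (2*2) mod 13 = 2
x3 = s^2 - 2 x1 mod 13 = 2^2 - 2*5 = 7
y3 = s (x1 - x3) - y1 mod 13 = 2 * (5 - 7) - 2 = 7

2P = (7, 7)


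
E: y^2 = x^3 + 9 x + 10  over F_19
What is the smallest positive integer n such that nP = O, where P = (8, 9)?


Compute successive multiples of P until we hit O:
  1P = (8, 9)
  2P = (10, 13)
  3P = (5, 16)
  4P = (3, 11)
  5P = (15, 9)
  6P = (15, 10)
  7P = (3, 8)
  8P = (5, 3)
  ... (continuing to 11P)
  11P = O

ord(P) = 11


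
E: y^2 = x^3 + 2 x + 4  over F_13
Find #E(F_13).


For each x in F_13, count y with y^2 = x^3 + 2 x + 4 mod 13:
  x = 0: RHS = 4, y in [2, 11]  -> 2 point(s)
  x = 2: RHS = 3, y in [4, 9]  -> 2 point(s)
  x = 5: RHS = 9, y in [3, 10]  -> 2 point(s)
  x = 7: RHS = 10, y in [6, 7]  -> 2 point(s)
  x = 8: RHS = 12, y in [5, 8]  -> 2 point(s)
  x = 9: RHS = 10, y in [6, 7]  -> 2 point(s)
  x = 10: RHS = 10, y in [6, 7]  -> 2 point(s)
  x = 12: RHS = 1, y in [1, 12]  -> 2 point(s)
Affine points: 16. Add the point at infinity: total = 17.

#E(F_13) = 17


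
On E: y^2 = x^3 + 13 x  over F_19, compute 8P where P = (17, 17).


k = 8 = 1000_2 (binary, LSB first: 0001)
Double-and-add from P = (17, 17):
  bit 0 = 0: acc unchanged = O
  bit 1 = 0: acc unchanged = O
  bit 2 = 0: acc unchanged = O
  bit 3 = 1: acc = O + (11, 7) = (11, 7)

8P = (11, 7)


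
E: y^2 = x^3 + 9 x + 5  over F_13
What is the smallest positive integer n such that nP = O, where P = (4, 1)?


Compute successive multiples of P until we hit O:
  1P = (4, 1)
  2P = (8, 2)
  3P = (10, 4)
  4P = (9, 3)
  5P = (9, 10)
  6P = (10, 9)
  7P = (8, 11)
  8P = (4, 12)
  ... (continuing to 9P)
  9P = O

ord(P) = 9


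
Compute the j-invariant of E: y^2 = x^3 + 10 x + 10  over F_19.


Delta = -16(4 a^3 + 27 b^2) mod 19 = 17
-1728 * (4 a)^3 = -1728 * (4*10)^3 mod 19 = 8
j = 8 * 17^(-1) mod 19 = 15

j = 15 (mod 19)


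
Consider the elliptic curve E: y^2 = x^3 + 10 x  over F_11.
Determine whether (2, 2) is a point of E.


Check whether y^2 = x^3 + 10 x + 0 (mod 11) for (x, y) = (2, 2).
LHS: y^2 = 2^2 mod 11 = 4
RHS: x^3 + 10 x + 0 = 2^3 + 10*2 + 0 mod 11 = 6
LHS != RHS

No, not on the curve


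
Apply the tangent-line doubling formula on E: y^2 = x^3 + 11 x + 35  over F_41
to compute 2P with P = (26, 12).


Doubling: s = (3 x1^2 + a) / (2 y1)
s = (3*26^2 + 11) / (2*12) mod 41 = 32
x3 = s^2 - 2 x1 mod 41 = 32^2 - 2*26 = 29
y3 = s (x1 - x3) - y1 mod 41 = 32 * (26 - 29) - 12 = 15

2P = (29, 15)


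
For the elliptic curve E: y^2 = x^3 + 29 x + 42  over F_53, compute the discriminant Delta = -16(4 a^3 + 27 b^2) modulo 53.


4 a^3 + 27 b^2 = 4*29^3 + 27*42^2 = 97556 + 47628 = 145184
Delta = -16 * (145184) = -2322944
Delta mod 53 = 46

Delta = 46 (mod 53)


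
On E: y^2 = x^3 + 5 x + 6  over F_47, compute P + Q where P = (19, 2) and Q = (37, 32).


P != Q, so use the chord formula.
s = (y2 - y1) / (x2 - x1) = (30) / (18) mod 47 = 33
x3 = s^2 - x1 - x2 mod 47 = 33^2 - 19 - 37 = 46
y3 = s (x1 - x3) - y1 mod 47 = 33 * (19 - 46) - 2 = 0

P + Q = (46, 0)


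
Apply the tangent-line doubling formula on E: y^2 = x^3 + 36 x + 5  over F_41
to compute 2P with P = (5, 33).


Doubling: s = (3 x1^2 + a) / (2 y1)
s = (3*5^2 + 36) / (2*33) mod 41 = 11
x3 = s^2 - 2 x1 mod 41 = 11^2 - 2*5 = 29
y3 = s (x1 - x3) - y1 mod 41 = 11 * (5 - 29) - 33 = 31

2P = (29, 31)


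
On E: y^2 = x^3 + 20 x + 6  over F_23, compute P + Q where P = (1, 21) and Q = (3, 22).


P != Q, so use the chord formula.
s = (y2 - y1) / (x2 - x1) = (1) / (2) mod 23 = 12
x3 = s^2 - x1 - x2 mod 23 = 12^2 - 1 - 3 = 2
y3 = s (x1 - x3) - y1 mod 23 = 12 * (1 - 2) - 21 = 13

P + Q = (2, 13)


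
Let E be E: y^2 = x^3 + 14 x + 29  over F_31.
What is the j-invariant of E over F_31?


Delta = -16(4 a^3 + 27 b^2) mod 31 = 7
-1728 * (4 a)^3 = -1728 * (4*14)^3 mod 31 = 8
j = 8 * 7^(-1) mod 31 = 10

j = 10 (mod 31)


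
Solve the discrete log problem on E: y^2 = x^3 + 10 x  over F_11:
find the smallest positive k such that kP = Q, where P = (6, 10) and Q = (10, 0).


Enumerate multiples of P until we hit Q = (10, 0):
  1P = (6, 10)
  2P = (4, 4)
  3P = (10, 0)
Match found at i = 3.

k = 3


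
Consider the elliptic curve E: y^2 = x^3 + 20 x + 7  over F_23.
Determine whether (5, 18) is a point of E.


Check whether y^2 = x^3 + 20 x + 7 (mod 23) for (x, y) = (5, 18).
LHS: y^2 = 18^2 mod 23 = 2
RHS: x^3 + 20 x + 7 = 5^3 + 20*5 + 7 mod 23 = 2
LHS = RHS

Yes, on the curve


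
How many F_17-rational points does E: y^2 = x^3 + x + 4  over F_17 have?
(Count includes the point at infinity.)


For each x in F_17, count y with y^2 = x^3 + 1 x + 4 mod 17:
  x = 0: RHS = 4, y in [2, 15]  -> 2 point(s)
  x = 3: RHS = 0, y in [0]  -> 1 point(s)
  x = 4: RHS = 4, y in [2, 15]  -> 2 point(s)
  x = 5: RHS = 15, y in [7, 10]  -> 2 point(s)
  x = 13: RHS = 4, y in [2, 15]  -> 2 point(s)
  x = 14: RHS = 8, y in [5, 12]  -> 2 point(s)
  x = 16: RHS = 2, y in [6, 11]  -> 2 point(s)
Affine points: 13. Add the point at infinity: total = 14.

#E(F_17) = 14


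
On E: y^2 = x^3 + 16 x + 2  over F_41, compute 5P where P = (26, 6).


k = 5 = 101_2 (binary, LSB first: 101)
Double-and-add from P = (26, 6):
  bit 0 = 1: acc = O + (26, 6) = (26, 6)
  bit 1 = 0: acc unchanged = (26, 6)
  bit 2 = 1: acc = (26, 6) + (34, 30) = (31, 20)

5P = (31, 20)


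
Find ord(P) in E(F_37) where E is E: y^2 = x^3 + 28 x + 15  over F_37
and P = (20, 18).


Compute successive multiples of P until we hit O:
  1P = (20, 18)
  2P = (9, 16)
  3P = (1, 9)
  4P = (7, 31)
  5P = (11, 10)
  6P = (31, 1)
  7P = (26, 35)
  8P = (35, 32)
  ... (continuing to 17P)
  17P = O

ord(P) = 17


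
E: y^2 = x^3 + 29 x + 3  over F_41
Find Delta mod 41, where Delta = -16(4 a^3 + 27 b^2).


4 a^3 + 27 b^2 = 4*29^3 + 27*3^2 = 97556 + 243 = 97799
Delta = -16 * (97799) = -1564784
Delta mod 41 = 22

Delta = 22 (mod 41)


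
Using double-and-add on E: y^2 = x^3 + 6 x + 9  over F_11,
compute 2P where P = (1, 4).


k = 2 = 10_2 (binary, LSB first: 01)
Double-and-add from P = (1, 4):
  bit 0 = 0: acc unchanged = O
  bit 1 = 1: acc = O + (7, 3) = (7, 3)

2P = (7, 3)


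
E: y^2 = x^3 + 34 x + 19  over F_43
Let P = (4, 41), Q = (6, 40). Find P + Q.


P != Q, so use the chord formula.
s = (y2 - y1) / (x2 - x1) = (42) / (2) mod 43 = 21
x3 = s^2 - x1 - x2 mod 43 = 21^2 - 4 - 6 = 1
y3 = s (x1 - x3) - y1 mod 43 = 21 * (4 - 1) - 41 = 22

P + Q = (1, 22)


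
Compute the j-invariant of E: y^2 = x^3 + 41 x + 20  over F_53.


Delta = -16(4 a^3 + 27 b^2) mod 53 = 14
-1728 * (4 a)^3 = -1728 * (4*41)^3 mod 53 = 28
j = 28 * 14^(-1) mod 53 = 2

j = 2 (mod 53)


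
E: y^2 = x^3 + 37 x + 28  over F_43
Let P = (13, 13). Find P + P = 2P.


Doubling: s = (3 x1^2 + a) / (2 y1)
s = (3*13^2 + 37) / (2*13) mod 43 = 11
x3 = s^2 - 2 x1 mod 43 = 11^2 - 2*13 = 9
y3 = s (x1 - x3) - y1 mod 43 = 11 * (13 - 9) - 13 = 31

2P = (9, 31)


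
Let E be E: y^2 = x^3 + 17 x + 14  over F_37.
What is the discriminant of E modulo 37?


4 a^3 + 27 b^2 = 4*17^3 + 27*14^2 = 19652 + 5292 = 24944
Delta = -16 * (24944) = -399104
Delta mod 37 = 15

Delta = 15 (mod 37)


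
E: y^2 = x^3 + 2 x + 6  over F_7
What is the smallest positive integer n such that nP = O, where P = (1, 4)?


Compute successive multiples of P until we hit O:
  1P = (1, 4)
  2P = (2, 5)
  3P = (5, 6)
  4P = (3, 2)
  5P = (4, 6)
  6P = (4, 1)
  7P = (3, 5)
  8P = (5, 1)
  ... (continuing to 11P)
  11P = O

ord(P) = 11


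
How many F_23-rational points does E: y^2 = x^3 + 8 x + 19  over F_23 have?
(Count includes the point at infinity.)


For each x in F_23, count y with y^2 = x^3 + 8 x + 19 mod 23:
  x = 3: RHS = 1, y in [1, 22]  -> 2 point(s)
  x = 4: RHS = 0, y in [0]  -> 1 point(s)
  x = 5: RHS = 0, y in [0]  -> 1 point(s)
  x = 7: RHS = 4, y in [2, 21]  -> 2 point(s)
  x = 10: RHS = 18, y in [8, 15]  -> 2 point(s)
  x = 11: RHS = 12, y in [9, 14]  -> 2 point(s)
  x = 12: RHS = 3, y in [7, 16]  -> 2 point(s)
  x = 14: RHS = 0, y in [0]  -> 1 point(s)
  x = 15: RHS = 18, y in [8, 15]  -> 2 point(s)
  x = 17: RHS = 8, y in [10, 13]  -> 2 point(s)
  x = 21: RHS = 18, y in [8, 15]  -> 2 point(s)
Affine points: 19. Add the point at infinity: total = 20.

#E(F_23) = 20


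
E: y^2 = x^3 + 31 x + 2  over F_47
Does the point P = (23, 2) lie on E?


Check whether y^2 = x^3 + 31 x + 2 (mod 47) for (x, y) = (23, 2).
LHS: y^2 = 2^2 mod 47 = 4
RHS: x^3 + 31 x + 2 = 23^3 + 31*23 + 2 mod 47 = 4
LHS = RHS

Yes, on the curve


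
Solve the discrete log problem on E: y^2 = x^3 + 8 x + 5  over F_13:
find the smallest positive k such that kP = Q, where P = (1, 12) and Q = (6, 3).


Enumerate multiples of P until we hit Q = (6, 3):
  1P = (1, 12)
  2P = (12, 3)
  3P = (4, 7)
  4P = (5, 12)
  5P = (7, 1)
  6P = (8, 3)
  7P = (3, 11)
  8P = (6, 10)
  9P = (2, 4)
  10P = (9, 0)
  11P = (2, 9)
  12P = (6, 3)
Match found at i = 12.

k = 12


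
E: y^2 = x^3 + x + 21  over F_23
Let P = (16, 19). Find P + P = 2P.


Doubling: s = (3 x1^2 + a) / (2 y1)
s = (3*16^2 + 1) / (2*19) mod 23 = 16
x3 = s^2 - 2 x1 mod 23 = 16^2 - 2*16 = 17
y3 = s (x1 - x3) - y1 mod 23 = 16 * (16 - 17) - 19 = 11

2P = (17, 11)


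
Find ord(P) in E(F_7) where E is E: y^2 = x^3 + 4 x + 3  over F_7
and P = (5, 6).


Compute successive multiples of P until we hit O:
  1P = (5, 6)
  2P = (5, 1)
  3P = O

ord(P) = 3


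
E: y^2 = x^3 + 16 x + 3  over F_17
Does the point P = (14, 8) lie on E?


Check whether y^2 = x^3 + 16 x + 3 (mod 17) for (x, y) = (14, 8).
LHS: y^2 = 8^2 mod 17 = 13
RHS: x^3 + 16 x + 3 = 14^3 + 16*14 + 3 mod 17 = 13
LHS = RHS

Yes, on the curve


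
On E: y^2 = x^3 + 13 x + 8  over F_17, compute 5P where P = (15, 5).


k = 5 = 101_2 (binary, LSB first: 101)
Double-and-add from P = (15, 5):
  bit 0 = 1: acc = O + (15, 5) = (15, 5)
  bit 1 = 0: acc unchanged = (15, 5)
  bit 2 = 1: acc = (15, 5) + (9, 2) = (6, 8)

5P = (6, 8)


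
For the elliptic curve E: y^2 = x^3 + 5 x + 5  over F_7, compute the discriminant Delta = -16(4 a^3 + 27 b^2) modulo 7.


4 a^3 + 27 b^2 = 4*5^3 + 27*5^2 = 500 + 675 = 1175
Delta = -16 * (1175) = -18800
Delta mod 7 = 2

Delta = 2 (mod 7)


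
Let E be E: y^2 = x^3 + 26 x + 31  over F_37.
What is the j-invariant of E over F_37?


Delta = -16(4 a^3 + 27 b^2) mod 37 = 35
-1728 * (4 a)^3 = -1728 * (4*26)^3 mod 37 = 1
j = 1 * 35^(-1) mod 37 = 18

j = 18 (mod 37)


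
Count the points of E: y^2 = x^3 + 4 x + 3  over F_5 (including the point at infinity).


For each x in F_5, count y with y^2 = x^3 + 4 x + 3 mod 5:
  x = 2: RHS = 4, y in [2, 3]  -> 2 point(s)
Affine points: 2. Add the point at infinity: total = 3.

#E(F_5) = 3


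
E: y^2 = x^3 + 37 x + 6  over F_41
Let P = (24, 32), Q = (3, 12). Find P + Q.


P != Q, so use the chord formula.
s = (y2 - y1) / (x2 - x1) = (21) / (20) mod 41 = 40
x3 = s^2 - x1 - x2 mod 41 = 40^2 - 24 - 3 = 15
y3 = s (x1 - x3) - y1 mod 41 = 40 * (24 - 15) - 32 = 0

P + Q = (15, 0)


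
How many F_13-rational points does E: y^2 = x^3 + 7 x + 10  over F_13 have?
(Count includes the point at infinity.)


For each x in F_13, count y with y^2 = x^3 + 7 x + 10 mod 13:
  x = 0: RHS = 10, y in [6, 7]  -> 2 point(s)
  x = 5: RHS = 1, y in [1, 12]  -> 2 point(s)
  x = 7: RHS = 12, y in [5, 8]  -> 2 point(s)
  x = 9: RHS = 9, y in [3, 10]  -> 2 point(s)
  x = 10: RHS = 1, y in [1, 12]  -> 2 point(s)
  x = 11: RHS = 1, y in [1, 12]  -> 2 point(s)
Affine points: 12. Add the point at infinity: total = 13.

#E(F_13) = 13


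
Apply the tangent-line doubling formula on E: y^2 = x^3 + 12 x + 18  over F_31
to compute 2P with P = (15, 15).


Doubling: s = (3 x1^2 + a) / (2 y1)
s = (3*15^2 + 12) / (2*15) mod 31 = 26
x3 = s^2 - 2 x1 mod 31 = 26^2 - 2*15 = 26
y3 = s (x1 - x3) - y1 mod 31 = 26 * (15 - 26) - 15 = 9

2P = (26, 9)


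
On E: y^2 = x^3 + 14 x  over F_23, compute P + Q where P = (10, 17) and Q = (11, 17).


P != Q, so use the chord formula.
s = (y2 - y1) / (x2 - x1) = (0) / (1) mod 23 = 0
x3 = s^2 - x1 - x2 mod 23 = 0^2 - 10 - 11 = 2
y3 = s (x1 - x3) - y1 mod 23 = 0 * (10 - 2) - 17 = 6

P + Q = (2, 6)


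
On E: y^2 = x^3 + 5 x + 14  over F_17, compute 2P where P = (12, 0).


k = 2 = 10_2 (binary, LSB first: 01)
Double-and-add from P = (12, 0):
  bit 0 = 0: acc unchanged = O
  bit 1 = 1: acc = O + O = O

2P = O


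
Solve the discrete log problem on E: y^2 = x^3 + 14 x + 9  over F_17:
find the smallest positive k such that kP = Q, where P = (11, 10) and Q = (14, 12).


Enumerate multiples of P until we hit Q = (14, 12):
  1P = (11, 10)
  2P = (13, 5)
  3P = (12, 1)
  4P = (7, 5)
  5P = (8, 15)
  6P = (14, 12)
Match found at i = 6.

k = 6


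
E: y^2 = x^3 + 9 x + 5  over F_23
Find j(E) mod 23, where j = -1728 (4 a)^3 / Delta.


Delta = -16(4 a^3 + 27 b^2) mod 23 = 21
-1728 * (4 a)^3 = -1728 * (4*9)^3 mod 23 = 10
j = 10 * 21^(-1) mod 23 = 18

j = 18 (mod 23)


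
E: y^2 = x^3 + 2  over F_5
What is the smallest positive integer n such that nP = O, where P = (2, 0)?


Compute successive multiples of P until we hit O:
  1P = (2, 0)
  2P = O

ord(P) = 2


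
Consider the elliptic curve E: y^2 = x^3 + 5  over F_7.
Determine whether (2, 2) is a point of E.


Check whether y^2 = x^3 + 0 x + 5 (mod 7) for (x, y) = (2, 2).
LHS: y^2 = 2^2 mod 7 = 4
RHS: x^3 + 0 x + 5 = 2^3 + 0*2 + 5 mod 7 = 6
LHS != RHS

No, not on the curve


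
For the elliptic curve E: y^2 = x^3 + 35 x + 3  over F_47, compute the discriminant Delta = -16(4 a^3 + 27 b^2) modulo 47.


4 a^3 + 27 b^2 = 4*35^3 + 27*3^2 = 171500 + 243 = 171743
Delta = -16 * (171743) = -2747888
Delta mod 47 = 14

Delta = 14 (mod 47)


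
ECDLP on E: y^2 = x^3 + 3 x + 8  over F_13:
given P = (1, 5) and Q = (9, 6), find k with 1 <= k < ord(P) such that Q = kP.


Enumerate multiples of P until we hit Q = (9, 6):
  1P = (1, 5)
  2P = (2, 10)
  3P = (9, 7)
  4P = (12, 2)
  5P = (12, 11)
  6P = (9, 6)
Match found at i = 6.

k = 6


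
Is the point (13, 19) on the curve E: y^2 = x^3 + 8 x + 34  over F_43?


Check whether y^2 = x^3 + 8 x + 34 (mod 43) for (x, y) = (13, 19).
LHS: y^2 = 19^2 mod 43 = 17
RHS: x^3 + 8 x + 34 = 13^3 + 8*13 + 34 mod 43 = 13
LHS != RHS

No, not on the curve


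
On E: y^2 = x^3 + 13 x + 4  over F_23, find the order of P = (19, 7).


Compute successive multiples of P until we hit O:
  1P = (19, 7)
  2P = (21, 4)
  3P = (14, 20)
  4P = (17, 20)
  5P = (12, 5)
  6P = (1, 8)
  7P = (15, 3)
  8P = (13, 22)
  ... (continuing to 27P)
  27P = O

ord(P) = 27


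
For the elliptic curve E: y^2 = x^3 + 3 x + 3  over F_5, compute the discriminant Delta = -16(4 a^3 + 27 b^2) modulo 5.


4 a^3 + 27 b^2 = 4*3^3 + 27*3^2 = 108 + 243 = 351
Delta = -16 * (351) = -5616
Delta mod 5 = 4

Delta = 4 (mod 5)


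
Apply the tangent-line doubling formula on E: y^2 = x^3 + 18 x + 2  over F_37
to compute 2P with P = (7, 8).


Doubling: s = (3 x1^2 + a) / (2 y1)
s = (3*7^2 + 18) / (2*8) mod 37 = 8
x3 = s^2 - 2 x1 mod 37 = 8^2 - 2*7 = 13
y3 = s (x1 - x3) - y1 mod 37 = 8 * (7 - 13) - 8 = 18

2P = (13, 18)


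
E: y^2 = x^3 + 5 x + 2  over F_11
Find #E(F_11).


For each x in F_11, count y with y^2 = x^3 + 5 x + 2 mod 11:
  x = 2: RHS = 9, y in [3, 8]  -> 2 point(s)
  x = 3: RHS = 0, y in [0]  -> 1 point(s)
  x = 4: RHS = 9, y in [3, 8]  -> 2 point(s)
  x = 5: RHS = 9, y in [3, 8]  -> 2 point(s)
  x = 8: RHS = 4, y in [2, 9]  -> 2 point(s)
Affine points: 9. Add the point at infinity: total = 10.

#E(F_11) = 10


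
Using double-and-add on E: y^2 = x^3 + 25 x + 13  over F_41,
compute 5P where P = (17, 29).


k = 5 = 101_2 (binary, LSB first: 101)
Double-and-add from P = (17, 29):
  bit 0 = 1: acc = O + (17, 29) = (17, 29)
  bit 1 = 0: acc unchanged = (17, 29)
  bit 2 = 1: acc = (17, 29) + (1, 30) = (19, 7)

5P = (19, 7)


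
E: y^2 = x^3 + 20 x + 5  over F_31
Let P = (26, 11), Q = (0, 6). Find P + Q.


P != Q, so use the chord formula.
s = (y2 - y1) / (x2 - x1) = (26) / (5) mod 31 = 30
x3 = s^2 - x1 - x2 mod 31 = 30^2 - 26 - 0 = 6
y3 = s (x1 - x3) - y1 mod 31 = 30 * (26 - 6) - 11 = 0

P + Q = (6, 0)


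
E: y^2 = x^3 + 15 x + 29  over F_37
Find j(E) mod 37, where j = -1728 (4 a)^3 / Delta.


Delta = -16(4 a^3 + 27 b^2) mod 37 = 34
-1728 * (4 a)^3 = -1728 * (4*15)^3 mod 37 = 8
j = 8 * 34^(-1) mod 37 = 22

j = 22 (mod 37)


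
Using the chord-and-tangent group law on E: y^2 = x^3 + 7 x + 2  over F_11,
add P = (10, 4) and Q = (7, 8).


P != Q, so use the chord formula.
s = (y2 - y1) / (x2 - x1) = (4) / (8) mod 11 = 6
x3 = s^2 - x1 - x2 mod 11 = 6^2 - 10 - 7 = 8
y3 = s (x1 - x3) - y1 mod 11 = 6 * (10 - 8) - 4 = 8

P + Q = (8, 8)


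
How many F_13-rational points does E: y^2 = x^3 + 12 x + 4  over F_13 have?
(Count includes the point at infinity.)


For each x in F_13, count y with y^2 = x^3 + 12 x + 4 mod 13:
  x = 0: RHS = 4, y in [2, 11]  -> 2 point(s)
  x = 1: RHS = 4, y in [2, 11]  -> 2 point(s)
  x = 2: RHS = 10, y in [6, 7]  -> 2 point(s)
  x = 4: RHS = 12, y in [5, 8]  -> 2 point(s)
  x = 8: RHS = 1, y in [1, 12]  -> 2 point(s)
  x = 9: RHS = 9, y in [3, 10]  -> 2 point(s)
  x = 12: RHS = 4, y in [2, 11]  -> 2 point(s)
Affine points: 14. Add the point at infinity: total = 15.

#E(F_13) = 15


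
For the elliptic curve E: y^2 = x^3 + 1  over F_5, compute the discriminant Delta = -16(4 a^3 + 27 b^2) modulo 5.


4 a^3 + 27 b^2 = 4*0^3 + 27*1^2 = 0 + 27 = 27
Delta = -16 * (27) = -432
Delta mod 5 = 3

Delta = 3 (mod 5)


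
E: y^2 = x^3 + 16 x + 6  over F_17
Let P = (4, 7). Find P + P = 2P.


Doubling: s = (3 x1^2 + a) / (2 y1)
s = (3*4^2 + 16) / (2*7) mod 17 = 7
x3 = s^2 - 2 x1 mod 17 = 7^2 - 2*4 = 7
y3 = s (x1 - x3) - y1 mod 17 = 7 * (4 - 7) - 7 = 6

2P = (7, 6)


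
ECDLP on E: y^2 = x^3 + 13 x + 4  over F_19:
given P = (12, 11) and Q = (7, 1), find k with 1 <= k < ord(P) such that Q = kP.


Enumerate multiples of P until we hit Q = (7, 1):
  1P = (12, 11)
  2P = (0, 2)
  3P = (4, 14)
  4P = (7, 18)
  5P = (5, 2)
  6P = (18, 3)
  7P = (14, 17)
  8P = (2, 0)
  9P = (14, 2)
  10P = (18, 16)
  11P = (5, 17)
  12P = (7, 1)
Match found at i = 12.

k = 12


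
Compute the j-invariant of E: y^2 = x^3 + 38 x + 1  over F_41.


Delta = -16(4 a^3 + 27 b^2) mod 41 = 25
-1728 * (4 a)^3 = -1728 * (4*38)^3 mod 41 = 36
j = 36 * 25^(-1) mod 41 = 8

j = 8 (mod 41)


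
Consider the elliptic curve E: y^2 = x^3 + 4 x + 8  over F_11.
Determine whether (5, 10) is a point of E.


Check whether y^2 = x^3 + 4 x + 8 (mod 11) for (x, y) = (5, 10).
LHS: y^2 = 10^2 mod 11 = 1
RHS: x^3 + 4 x + 8 = 5^3 + 4*5 + 8 mod 11 = 10
LHS != RHS

No, not on the curve


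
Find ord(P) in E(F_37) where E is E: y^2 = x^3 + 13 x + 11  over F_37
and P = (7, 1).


Compute successive multiples of P until we hit O:
  1P = (7, 1)
  2P = (22, 20)
  3P = (5, 4)
  4P = (18, 34)
  5P = (21, 31)
  6P = (0, 14)
  7P = (4, 4)
  8P = (27, 19)
  ... (continuing to 31P)
  31P = O

ord(P) = 31


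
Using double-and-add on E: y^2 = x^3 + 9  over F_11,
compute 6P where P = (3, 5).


k = 6 = 110_2 (binary, LSB first: 011)
Double-and-add from P = (3, 5):
  bit 0 = 0: acc unchanged = O
  bit 1 = 1: acc = O + (8, 9) = (8, 9)
  bit 2 = 1: acc = (8, 9) + (0, 3) = (7, 0)

6P = (7, 0)


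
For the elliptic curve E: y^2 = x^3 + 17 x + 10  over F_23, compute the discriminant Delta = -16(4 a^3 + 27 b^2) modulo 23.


4 a^3 + 27 b^2 = 4*17^3 + 27*10^2 = 19652 + 2700 = 22352
Delta = -16 * (22352) = -357632
Delta mod 23 = 18

Delta = 18 (mod 23)


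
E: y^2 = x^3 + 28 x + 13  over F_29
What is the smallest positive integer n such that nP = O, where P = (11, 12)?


Compute successive multiples of P until we hit O:
  1P = (11, 12)
  2P = (16, 2)
  3P = (6, 7)
  4P = (13, 15)
  5P = (0, 19)
  6P = (22, 24)
  7P = (19, 3)
  8P = (27, 6)
  ... (continuing to 31P)
  31P = O

ord(P) = 31


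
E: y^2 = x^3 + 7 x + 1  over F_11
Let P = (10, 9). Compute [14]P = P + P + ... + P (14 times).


k = 14 = 1110_2 (binary, LSB first: 0111)
Double-and-add from P = (10, 9):
  bit 0 = 0: acc unchanged = O
  bit 1 = 1: acc = O + (0, 10) = (0, 10)
  bit 2 = 1: acc = (0, 10) + (4, 4) = (1, 8)
  bit 3 = 1: acc = (1, 8) + (3, 7) = (10, 2)

14P = (10, 2)


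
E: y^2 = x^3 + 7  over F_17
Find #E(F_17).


For each x in F_17, count y with y^2 = x^3 + 0 x + 7 mod 17:
  x = 1: RHS = 8, y in [5, 12]  -> 2 point(s)
  x = 2: RHS = 15, y in [7, 10]  -> 2 point(s)
  x = 3: RHS = 0, y in [0]  -> 1 point(s)
  x = 5: RHS = 13, y in [8, 9]  -> 2 point(s)
  x = 6: RHS = 2, y in [6, 11]  -> 2 point(s)
  x = 8: RHS = 9, y in [3, 14]  -> 2 point(s)
  x = 10: RHS = 4, y in [2, 15]  -> 2 point(s)
  x = 12: RHS = 1, y in [1, 16]  -> 2 point(s)
  x = 15: RHS = 16, y in [4, 13]  -> 2 point(s)
Affine points: 17. Add the point at infinity: total = 18.

#E(F_17) = 18
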